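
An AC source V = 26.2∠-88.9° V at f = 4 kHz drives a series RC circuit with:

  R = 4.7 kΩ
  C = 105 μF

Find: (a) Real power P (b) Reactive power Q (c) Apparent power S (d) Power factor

Step 1 — Angular frequency: ω = 2π·f = 2π·4000 = 2.513e+04 rad/s.
Step 2 — Component impedances:
  R: Z = R = 4700 Ω
  C: Z = 1/(jωC) = -j/(ω·C) = 0 - j0.3789 Ω
Step 3 — Series combination: Z_total = R + C = 4700 - j0.3789 Ω = 4700∠-0.0° Ω.
Step 4 — Source phasor: V = 26.2∠-88.9° V = 0.503 - j26.2 V.
Step 5 — Current: I = V / Z = 0.0001075 - j0.005573 A = 0.005574∠-88.9° A.
Step 6 — Complex power: S = V·I* = 0.1461 - j1.178e-05 VA.
Step 7 — Real power: P = Re(S) = 0.1461 W.
Step 8 — Reactive power: Q = Im(S) = -1.178e-05 VAR.
Step 9 — Apparent power: |S| = 0.1461 VA.
Step 10 — Power factor: PF = P/|S| = 1 (leading).

(a) P = 0.1461 W  (b) Q = -1.178e-05 VAR  (c) S = 0.1461 VA  (d) PF = 1 (leading)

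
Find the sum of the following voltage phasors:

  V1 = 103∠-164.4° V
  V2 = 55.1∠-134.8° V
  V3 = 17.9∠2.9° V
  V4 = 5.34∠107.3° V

Step 1 — Convert each phasor to rectangular form:
  V1 = 103·(cos(-164.4°) + j·sin(-164.4°)) = -99.21 - j27.7 V
  V2 = 55.1·(cos(-134.8°) + j·sin(-134.8°)) = -38.83 - j39.1 V
  V3 = 17.9·(cos(2.9°) + j·sin(2.9°)) = 17.88 + j0.9056 V
  V4 = 5.34·(cos(107.3°) + j·sin(107.3°)) = -1.588 + j5.098 V
Step 2 — Sum components: V_total = -121.7 - j60.79 V.
Step 3 — Convert to polar: |V_total| = 136.1 V, ∠V_total = -153.5°.

V_total = 136.1∠-153.5° V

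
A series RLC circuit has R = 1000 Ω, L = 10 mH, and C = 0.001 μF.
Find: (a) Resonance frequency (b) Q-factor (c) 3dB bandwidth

Step 1 — Resonance: ω₀ = 1/√(LC) = 1/√(0.01·1e-09) = 3.162e+05 rad/s.
Step 2 — f₀ = ω₀/(2π) = 5.033e+04 Hz.
Step 3 — Series Q: Q = ω₀L/R = 3.162e+05·0.01/1000 = 3.162.
Step 4 — Bandwidth: Δω = ω₀/Q = 1e+05 rad/s; BW = Δω/(2π) = 1.592e+04 Hz.

(a) f₀ = 5.033e+04 Hz  (b) Q = 3.162  (c) BW = 1.592e+04 Hz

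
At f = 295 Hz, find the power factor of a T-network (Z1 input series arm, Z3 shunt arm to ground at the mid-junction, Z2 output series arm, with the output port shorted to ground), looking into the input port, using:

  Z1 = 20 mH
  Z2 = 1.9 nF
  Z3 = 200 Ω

Step 1 — Angular frequency: ω = 2π·f = 2π·295 = 1854 rad/s.
Step 2 — Component impedances:
  Z1: Z = jωL = j·1854·0.02 = 0 + j37.07 Ω
  Z2: Z = 1/(jωC) = -j/(ω·C) = 0 - j2.84e+05 Ω
  Z3: Z = R = 200 Ω
Step 3 — With the output port shorted to ground, the output series arm Z2 runs from the junction to ground; the shunt arm Z3 also runs from the junction to ground. They appear in parallel: Z3 || Z2 = 200 - j0.1409 Ω.
Step 4 — Series with input arm Z1: Z_in = Z1 + (Z3 || Z2) = 200 + j36.93 Ω = 203.4∠10.5° Ω.
Step 5 — Power factor: PF = cos(φ) = Re(Z)/|Z| = 200/203.38 = 0.9834.
Step 6 — Type: Im(Z) = 36.93 ⇒ lagging (phase φ = 10.5°).

PF = 0.9834 (lagging, φ = 10.5°)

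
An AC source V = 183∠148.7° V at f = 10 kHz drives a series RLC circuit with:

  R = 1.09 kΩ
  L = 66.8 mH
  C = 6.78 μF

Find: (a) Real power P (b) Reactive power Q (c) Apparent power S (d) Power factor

Step 1 — Angular frequency: ω = 2π·f = 2π·1e+04 = 6.283e+04 rad/s.
Step 2 — Component impedances:
  R: Z = R = 1090 Ω
  L: Z = jωL = j·6.283e+04·0.0668 = 0 + j4197 Ω
  C: Z = 1/(jωC) = -j/(ω·C) = 0 - j2.347 Ω
Step 3 — Series combination: Z_total = R + L + C = 1090 + j4195 Ω = 4334∠75.4° Ω.
Step 4 — Source phasor: V = 183∠148.7° V = -156.4 + j95.07 V.
Step 5 — Current: I = V / Z = 0.01216 + j0.04043 A = 0.04222∠73.3° A.
Step 6 — Complex power: S = V·I* = 1.943 + j7.478 VA.
Step 7 — Real power: P = Re(S) = 1.943 W.
Step 8 — Reactive power: Q = Im(S) = 7.478 VAR.
Step 9 — Apparent power: |S| = 7.727 VA.
Step 10 — Power factor: PF = P/|S| = 0.2515 (lagging).

(a) P = 1.943 W  (b) Q = 7.478 VAR  (c) S = 7.727 VA  (d) PF = 0.2515 (lagging)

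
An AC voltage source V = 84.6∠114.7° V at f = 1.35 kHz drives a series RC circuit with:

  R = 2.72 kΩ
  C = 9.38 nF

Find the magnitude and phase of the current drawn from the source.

Step 1 — Angular frequency: ω = 2π·f = 2π·1350 = 8482 rad/s.
Step 2 — Component impedances:
  R: Z = R = 2720 Ω
  C: Z = 1/(jωC) = -j/(ω·C) = 0 - j1.257e+04 Ω
Step 3 — Series combination: Z_total = R + C = 2720 - j1.257e+04 Ω = 1.286e+04∠-77.8° Ω.
Step 4 — Source phasor: V = 84.6∠114.7° V = -35.35 + j76.86 V.
Step 5 — Ohm's law: I = V / Z_total = (-35.35 + j76.86) / (2720 - j1.257e+04) = -0.006423 - j0.001423 A.
Step 6 — Convert to polar: |I| = 0.006579 A, ∠I = -167.5°.

I = 0.006579∠-167.5° A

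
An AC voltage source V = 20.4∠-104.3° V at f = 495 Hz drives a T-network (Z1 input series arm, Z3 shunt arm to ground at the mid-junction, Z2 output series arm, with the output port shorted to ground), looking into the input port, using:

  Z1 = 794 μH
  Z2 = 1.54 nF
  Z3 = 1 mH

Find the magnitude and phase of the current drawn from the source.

Step 1 — Angular frequency: ω = 2π·f = 2π·495 = 3110 rad/s.
Step 2 — Component impedances:
  Z1: Z = jωL = j·3110·0.000794 = 0 + j2.469 Ω
  Z2: Z = 1/(jωC) = -j/(ω·C) = 0 - j2.088e+05 Ω
  Z3: Z = jωL = j·3110·0.001 = 0 + j3.11 Ω
Step 3 — With the output port shorted to ground, the output series arm Z2 runs from the junction to ground; the shunt arm Z3 also runs from the junction to ground. They appear in parallel: Z3 || Z2 = 0 + j3.11 Ω.
Step 4 — Series with input arm Z1: Z_in = Z1 + (Z3 || Z2) = 0 + j5.58 Ω = 5.58∠90.0° Ω.
Step 5 — Source phasor: V = 20.4∠-104.3° V = -5.039 - j19.77 V.
Step 6 — Ohm's law: I = V / Z_total = (-5.039 - j19.77) / (0 + j5.58) = -3.543 + j0.9031 A.
Step 7 — Convert to polar: |I| = 3.656 A, ∠I = 165.7°.

I = 3.656∠165.7° A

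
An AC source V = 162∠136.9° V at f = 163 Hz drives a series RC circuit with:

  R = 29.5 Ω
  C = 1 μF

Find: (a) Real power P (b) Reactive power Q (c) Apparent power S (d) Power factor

Step 1 — Angular frequency: ω = 2π·f = 2π·163 = 1024 rad/s.
Step 2 — Component impedances:
  R: Z = R = 29.5 Ω
  C: Z = 1/(jωC) = -j/(ω·C) = 0 - j976.4 Ω
Step 3 — Series combination: Z_total = R + C = 29.5 - j976.4 Ω = 976.9∠-88.3° Ω.
Step 4 — Source phasor: V = 162∠136.9° V = -118.3 + j110.7 V.
Step 5 — Current: I = V / Z = -0.1169 - j0.1176 A = 0.1658∠-134.8° A.
Step 6 — Complex power: S = V·I* = 0.8113 - j26.85 VA.
Step 7 — Real power: P = Re(S) = 0.8113 W.
Step 8 — Reactive power: Q = Im(S) = -26.85 VAR.
Step 9 — Apparent power: |S| = 26.87 VA.
Step 10 — Power factor: PF = P/|S| = 0.0302 (leading).

(a) P = 0.8113 W  (b) Q = -26.85 VAR  (c) S = 26.87 VA  (d) PF = 0.0302 (leading)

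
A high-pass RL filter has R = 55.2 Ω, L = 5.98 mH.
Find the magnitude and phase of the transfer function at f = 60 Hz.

Step 1 — Angular frequency: ω = 2π·60 = 377 rad/s.
Step 2 — Transfer function: H(jω) = jωL/(R + jωL).
Step 3 — Numerator jωL = j·2.254; denominator R + jωL = 55.2 + j2.254.
Step 4 — H = 0.001665 + j0.04077.
Step 5 — Magnitude: |H| = 0.04081 (-27.8 dB); phase: φ = 87.7°.

|H| = 0.04081 (-27.8 dB), φ = 87.7°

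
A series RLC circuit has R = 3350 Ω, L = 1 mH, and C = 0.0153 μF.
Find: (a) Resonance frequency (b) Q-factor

Step 1 — Resonance condition Im(Z)=0 gives ω₀ = 1/√(LC).
Step 2 — ω₀ = 1/√(0.001·1.53e-08) = 2.557e+05 rad/s.
Step 3 — f₀ = ω₀/(2π) = 4.069e+04 Hz.
Step 4 — Series Q: Q = ω₀L/R = 2.557e+05·0.001/3350 = 0.07631.

(a) f₀ = 4.069e+04 Hz  (b) Q = 0.07631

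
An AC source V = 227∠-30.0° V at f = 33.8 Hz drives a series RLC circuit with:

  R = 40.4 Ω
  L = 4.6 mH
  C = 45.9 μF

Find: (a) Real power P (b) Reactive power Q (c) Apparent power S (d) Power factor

Step 1 — Angular frequency: ω = 2π·f = 2π·33.8 = 212.4 rad/s.
Step 2 — Component impedances:
  R: Z = R = 40.4 Ω
  L: Z = jωL = j·212.4·0.0046 = 0 + j0.9769 Ω
  C: Z = 1/(jωC) = -j/(ω·C) = 0 - j102.6 Ω
Step 3 — Series combination: Z_total = R + L + C = 40.4 - j101.6 Ω = 109.3∠-68.3° Ω.
Step 4 — Source phasor: V = 227∠-30.0° V = 196.6 - j113.5 V.
Step 5 — Current: I = V / Z = 1.629 + j1.287 A = 2.076∠38.3° A.
Step 6 — Complex power: S = V·I* = 174.1 - j437.9 VA.
Step 7 — Real power: P = Re(S) = 174.1 W.
Step 8 — Reactive power: Q = Im(S) = -437.9 VAR.
Step 9 — Apparent power: |S| = 471.2 VA.
Step 10 — Power factor: PF = P/|S| = 0.3695 (leading).

(a) P = 174.1 W  (b) Q = -437.9 VAR  (c) S = 471.2 VA  (d) PF = 0.3695 (leading)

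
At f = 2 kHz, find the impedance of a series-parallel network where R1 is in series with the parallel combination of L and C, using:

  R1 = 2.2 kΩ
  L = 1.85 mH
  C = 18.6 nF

Step 1 — Angular frequency: ω = 2π·f = 2π·2000 = 1.257e+04 rad/s.
Step 2 — Component impedances:
  R1: Z = R = 2200 Ω
  L: Z = jωL = j·1.257e+04·0.00185 = 0 + j23.25 Ω
  C: Z = 1/(jωC) = -j/(ω·C) = 0 - j4278 Ω
Step 3 — Parallel branch: L || C = 1/(1/L + 1/C) = 0 + j23.37 Ω.
Step 4 — Series with R1: Z_total = R1 + (L || C) = 2200 + j23.37 Ω = 2200∠0.6° Ω.

Z = 2200 + j23.37 Ω = 2200∠0.6° Ω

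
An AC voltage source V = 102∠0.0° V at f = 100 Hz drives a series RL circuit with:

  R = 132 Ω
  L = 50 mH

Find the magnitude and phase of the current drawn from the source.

Step 1 — Angular frequency: ω = 2π·f = 2π·100 = 628.3 rad/s.
Step 2 — Component impedances:
  R: Z = R = 132 Ω
  L: Z = jωL = j·628.3·0.05 = 0 + j31.42 Ω
Step 3 — Series combination: Z_total = R + L = 132 + j31.42 Ω = 135.7∠13.4° Ω.
Step 4 — Source phasor: V = 102∠0.0° V = 102 V.
Step 5 — Ohm's law: I = V / Z_total = (102) / (132 + j31.42) = 0.7313 - j0.174 A.
Step 6 — Convert to polar: |I| = 0.7517 A, ∠I = -13.4°.

I = 0.7517∠-13.4° A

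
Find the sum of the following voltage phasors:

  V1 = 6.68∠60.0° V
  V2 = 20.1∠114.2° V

Step 1 — Convert each phasor to rectangular form:
  V1 = 6.68·(cos(60.0°) + j·sin(60.0°)) = 3.34 + j5.785 V
  V2 = 20.1·(cos(114.2°) + j·sin(114.2°)) = -8.239 + j18.33 V
Step 2 — Sum components: V_total = -4.899 + j24.12 V.
Step 3 — Convert to polar: |V_total| = 24.61 V, ∠V_total = 101.5°.

V_total = 24.61∠101.5° V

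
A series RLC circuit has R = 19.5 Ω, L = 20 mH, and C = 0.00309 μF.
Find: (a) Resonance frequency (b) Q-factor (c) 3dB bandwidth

Step 1 — Resonance: ω₀ = 1/√(LC) = 1/√(0.02·3.09e-09) = 1.272e+05 rad/s.
Step 2 — f₀ = ω₀/(2π) = 2.025e+04 Hz.
Step 3 — Series Q: Q = ω₀L/R = 1.272e+05·0.02/19.5 = 130.5.
Step 4 — Bandwidth: Δω = ω₀/Q = 975 rad/s; BW = Δω/(2π) = 155.2 Hz.

(a) f₀ = 2.025e+04 Hz  (b) Q = 130.5  (c) BW = 155.2 Hz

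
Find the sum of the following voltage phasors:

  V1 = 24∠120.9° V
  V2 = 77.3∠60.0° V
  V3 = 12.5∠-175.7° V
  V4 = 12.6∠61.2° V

Step 1 — Convert each phasor to rectangular form:
  V1 = 24·(cos(120.9°) + j·sin(120.9°)) = -12.32 + j20.59 V
  V2 = 77.3·(cos(60.0°) + j·sin(60.0°)) = 38.65 + j66.94 V
  V3 = 12.5·(cos(-175.7°) + j·sin(-175.7°)) = -12.46 - j0.9372 V
  V4 = 12.6·(cos(61.2°) + j·sin(61.2°)) = 6.07 + j11.04 V
Step 2 — Sum components: V_total = 19.93 + j97.64 V.
Step 3 — Convert to polar: |V_total| = 99.65 V, ∠V_total = 78.5°.

V_total = 99.65∠78.5° V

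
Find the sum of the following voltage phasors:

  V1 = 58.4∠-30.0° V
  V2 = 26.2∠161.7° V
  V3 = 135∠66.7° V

Step 1 — Convert each phasor to rectangular form:
  V1 = 58.4·(cos(-30.0°) + j·sin(-30.0°)) = 50.58 - j29.2 V
  V2 = 26.2·(cos(161.7°) + j·sin(161.7°)) = -24.87 + j8.227 V
  V3 = 135·(cos(66.7°) + j·sin(66.7°)) = 53.4 + j124 V
Step 2 — Sum components: V_total = 79.1 + j103 V.
Step 3 — Convert to polar: |V_total| = 129.9 V, ∠V_total = 52.5°.

V_total = 129.9∠52.5° V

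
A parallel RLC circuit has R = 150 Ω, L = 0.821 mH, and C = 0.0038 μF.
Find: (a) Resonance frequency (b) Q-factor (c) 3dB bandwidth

Step 1 — Resonance: ω₀ = 1/√(LC) = 1/√(0.000821·3.8e-09) = 5.662e+05 rad/s.
Step 2 — f₀ = ω₀/(2π) = 9.011e+04 Hz.
Step 3 — Parallel Q: Q = R/(ω₀L) = 150/(5.662e+05·0.000821) = 0.3227.
Step 4 — Bandwidth: Δω = ω₀/Q = 1.754e+06 rad/s; BW = Δω/(2π) = 2.792e+05 Hz.

(a) f₀ = 9.011e+04 Hz  (b) Q = 0.3227  (c) BW = 2.792e+05 Hz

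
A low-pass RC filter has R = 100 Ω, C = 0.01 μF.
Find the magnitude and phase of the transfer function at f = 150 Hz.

Step 1 — Angular frequency: ω = 2π·150 = 942.5 rad/s.
Step 2 — Transfer function: H(jω) = 1/(1 + jωRC).
Step 3 — Denominator: 1 + jωRC = 1 + j·942.5·100·1e-08 = 1 + j0.0009425.
Step 4 — H = 1 - j0.0009425.
Step 5 — Magnitude: |H| = 1 (-0.0 dB); phase: φ = -0.1°.

|H| = 1 (-0.0 dB), φ = -0.1°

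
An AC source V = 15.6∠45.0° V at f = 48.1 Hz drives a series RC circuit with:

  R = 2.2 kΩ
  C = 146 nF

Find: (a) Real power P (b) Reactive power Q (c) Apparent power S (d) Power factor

Step 1 — Angular frequency: ω = 2π·f = 2π·48.1 = 302.2 rad/s.
Step 2 — Component impedances:
  R: Z = R = 2200 Ω
  C: Z = 1/(jωC) = -j/(ω·C) = 0 - j2.266e+04 Ω
Step 3 — Series combination: Z_total = R + C = 2200 - j2.266e+04 Ω = 2.277e+04∠-84.5° Ω.
Step 4 — Source phasor: V = 15.6∠45.0° V = 11.03 + j11.03 V.
Step 5 — Current: I = V / Z = -0.0004354 + j0.000529 A = 0.0006851∠129.5° A.
Step 6 — Complex power: S = V·I* = 0.001033 - j0.01064 VA.
Step 7 — Real power: P = Re(S) = 0.001033 W.
Step 8 — Reactive power: Q = Im(S) = -0.01064 VAR.
Step 9 — Apparent power: |S| = 0.01069 VA.
Step 10 — Power factor: PF = P/|S| = 0.09662 (leading).

(a) P = 0.001033 W  (b) Q = -0.01064 VAR  (c) S = 0.01069 VA  (d) PF = 0.09662 (leading)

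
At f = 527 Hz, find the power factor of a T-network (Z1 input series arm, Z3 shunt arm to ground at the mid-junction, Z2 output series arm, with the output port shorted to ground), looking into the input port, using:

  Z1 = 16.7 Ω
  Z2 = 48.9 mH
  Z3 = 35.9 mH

Step 1 — Angular frequency: ω = 2π·f = 2π·527 = 3311 rad/s.
Step 2 — Component impedances:
  Z1: Z = R = 16.7 Ω
  Z2: Z = jωL = j·3311·0.0489 = 0 + j161.9 Ω
  Z3: Z = jωL = j·3311·0.0359 = 0 + j118.9 Ω
Step 3 — With the output port shorted to ground, the output series arm Z2 runs from the junction to ground; the shunt arm Z3 also runs from the junction to ground. They appear in parallel: Z3 || Z2 = 0 + j68.55 Ω.
Step 4 — Series with input arm Z1: Z_in = Z1 + (Z3 || Z2) = 16.7 + j68.55 Ω = 70.55∠76.3° Ω.
Step 5 — Power factor: PF = cos(φ) = Re(Z)/|Z| = 16.7/70.55 = 0.2367.
Step 6 — Type: Im(Z) = 68.55 ⇒ lagging (phase φ = 76.3°).

PF = 0.2367 (lagging, φ = 76.3°)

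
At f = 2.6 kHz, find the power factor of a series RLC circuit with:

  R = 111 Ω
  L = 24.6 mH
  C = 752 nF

Step 1 — Angular frequency: ω = 2π·f = 2π·2600 = 1.634e+04 rad/s.
Step 2 — Component impedances:
  R: Z = R = 111 Ω
  L: Z = jωL = j·1.634e+04·0.0246 = 0 + j401.9 Ω
  C: Z = 1/(jωC) = -j/(ω·C) = 0 - j81.4 Ω
Step 3 — Series combination: Z_total = R + L + C = 111 + j320.5 Ω = 339.2∠70.9° Ω.
Step 4 — Power factor: PF = cos(φ) = Re(Z)/|Z| = 111/339.15 = 0.3273.
Step 5 — Type: Im(Z) = 320.5 ⇒ lagging (phase φ = 70.9°).

PF = 0.3273 (lagging, φ = 70.9°)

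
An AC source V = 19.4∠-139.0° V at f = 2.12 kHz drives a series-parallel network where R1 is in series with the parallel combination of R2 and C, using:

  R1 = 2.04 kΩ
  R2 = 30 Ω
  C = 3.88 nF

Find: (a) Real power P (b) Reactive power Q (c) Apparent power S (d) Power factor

Step 1 — Angular frequency: ω = 2π·f = 2π·2120 = 1.332e+04 rad/s.
Step 2 — Component impedances:
  R1: Z = R = 2040 Ω
  R2: Z = R = 30 Ω
  C: Z = 1/(jωC) = -j/(ω·C) = 0 - j1.935e+04 Ω
Step 3 — Parallel branch: R2 || C = 1/(1/R2 + 1/C) = 30 - j0.04651 Ω.
Step 4 — Series with R1: Z_total = R1 + (R2 || C) = 2070 - j0.04651 Ω = 2070∠-0.0° Ω.
Step 5 — Source phasor: V = 19.4∠-139.0° V = -14.64 - j12.73 V.
Step 6 — Current: I = V / Z = -0.007073 - j0.006149 A = 0.009372∠-139.0° A.
Step 7 — Complex power: S = V·I* = 0.1818 - j4.086e-06 VA.
Step 8 — Real power: P = Re(S) = 0.1818 W.
Step 9 — Reactive power: Q = Im(S) = -4.086e-06 VAR.
Step 10 — Apparent power: |S| = 0.1818 VA.
Step 11 — Power factor: PF = P/|S| = 1 (leading).

(a) P = 0.1818 W  (b) Q = -4.086e-06 VAR  (c) S = 0.1818 VA  (d) PF = 1 (leading)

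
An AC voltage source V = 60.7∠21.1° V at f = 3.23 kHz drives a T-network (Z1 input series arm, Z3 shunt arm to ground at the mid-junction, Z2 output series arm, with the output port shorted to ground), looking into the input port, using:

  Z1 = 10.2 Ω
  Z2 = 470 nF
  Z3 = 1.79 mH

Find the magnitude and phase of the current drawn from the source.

Step 1 — Angular frequency: ω = 2π·f = 2π·3230 = 2.029e+04 rad/s.
Step 2 — Component impedances:
  Z1: Z = R = 10.2 Ω
  Z2: Z = 1/(jωC) = -j/(ω·C) = 0 - j104.8 Ω
  Z3: Z = jωL = j·2.029e+04·0.00179 = 0 + j36.33 Ω
Step 3 — With the output port shorted to ground, the output series arm Z2 runs from the junction to ground; the shunt arm Z3 also runs from the junction to ground. They appear in parallel: Z3 || Z2 = 0 + j55.59 Ω.
Step 4 — Series with input arm Z1: Z_in = Z1 + (Z3 || Z2) = 10.2 + j55.59 Ω = 56.52∠79.6° Ω.
Step 5 — Source phasor: V = 60.7∠21.1° V = 56.63 + j21.85 V.
Step 6 — Ohm's law: I = V / Z_total = (56.63 + j21.85) / (10.2 + j55.59) = 0.5611 - j0.9158 A.
Step 7 — Convert to polar: |I| = 1.074 A, ∠I = -58.5°.

I = 1.074∠-58.5° A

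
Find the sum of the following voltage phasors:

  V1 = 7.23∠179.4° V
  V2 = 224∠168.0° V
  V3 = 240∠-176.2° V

Step 1 — Convert each phasor to rectangular form:
  V1 = 7.23·(cos(179.4°) + j·sin(179.4°)) = -7.23 + j0.07571 V
  V2 = 224·(cos(168.0°) + j·sin(168.0°)) = -219.1 + j46.57 V
  V3 = 240·(cos(-176.2°) + j·sin(-176.2°)) = -239.5 - j15.91 V
Step 2 — Sum components: V_total = -465.8 + j30.74 V.
Step 3 — Convert to polar: |V_total| = 466.8 V, ∠V_total = 176.2°.

V_total = 466.8∠176.2° V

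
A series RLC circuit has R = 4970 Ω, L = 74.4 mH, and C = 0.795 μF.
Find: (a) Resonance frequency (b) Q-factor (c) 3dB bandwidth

Step 1 — Resonance condition Im(Z)=0 gives ω₀ = 1/√(LC).
Step 2 — ω₀ = 1/√(0.0744·7.95e-07) = 4112 rad/s.
Step 3 — f₀ = ω₀/(2π) = 654.4 Hz.
Step 4 — Series Q: Q = ω₀L/R = 4112·0.0744/4970 = 0.06155.
Step 5 — 3dB bandwidth: Δω = ω₀/Q = 6.68e+04 rad/s; BW = Δω/(2π) = 1.063e+04 Hz.

(a) f₀ = 654.4 Hz  (b) Q = 0.06155  (c) BW = 1.063e+04 Hz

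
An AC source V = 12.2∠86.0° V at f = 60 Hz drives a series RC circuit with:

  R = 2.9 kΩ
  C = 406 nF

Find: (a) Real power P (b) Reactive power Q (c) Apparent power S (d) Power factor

Step 1 — Angular frequency: ω = 2π·f = 2π·60 = 377 rad/s.
Step 2 — Component impedances:
  R: Z = R = 2900 Ω
  C: Z = 1/(jωC) = -j/(ω·C) = 0 - j6533 Ω
Step 3 — Series combination: Z_total = R + C = 2900 - j6533 Ω = 7148∠-66.1° Ω.
Step 4 — Source phasor: V = 12.2∠86.0° V = 0.851 + j12.17 V.
Step 5 — Current: I = V / Z = -0.001508 + j0.0007996 A = 0.001707∠152.1° A.
Step 6 — Complex power: S = V·I* = 0.008448 - j0.01903 VA.
Step 7 — Real power: P = Re(S) = 0.008448 W.
Step 8 — Reactive power: Q = Im(S) = -0.01903 VAR.
Step 9 — Apparent power: |S| = 0.02082 VA.
Step 10 — Power factor: PF = P/|S| = 0.4057 (leading).

(a) P = 0.008448 W  (b) Q = -0.01903 VAR  (c) S = 0.02082 VA  (d) PF = 0.4057 (leading)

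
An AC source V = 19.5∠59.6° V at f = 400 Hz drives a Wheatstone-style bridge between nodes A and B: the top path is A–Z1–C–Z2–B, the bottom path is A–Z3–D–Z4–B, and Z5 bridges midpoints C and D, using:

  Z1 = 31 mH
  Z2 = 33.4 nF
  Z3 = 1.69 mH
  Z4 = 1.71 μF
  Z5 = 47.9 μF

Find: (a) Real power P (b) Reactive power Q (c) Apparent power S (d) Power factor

Step 1 — Angular frequency: ω = 2π·f = 2π·400 = 2513 rad/s.
Step 2 — Component impedances:
  Z1: Z = jωL = j·2513·0.031 = 0 + j77.91 Ω
  Z2: Z = 1/(jωC) = -j/(ω·C) = 0 - j1.191e+04 Ω
  Z3: Z = jωL = j·2513·0.00169 = 0 + j4.247 Ω
  Z4: Z = 1/(jωC) = -j/(ω·C) = 0 - j232.7 Ω
  Z5: Z = 1/(jωC) = -j/(ω·C) = 0 - j8.307 Ω
Step 3 — Bridge requires nodal analysis (the Z5 bridge couples midpoints C and D, so the two paths cannot be reduced to a simple series/parallel combination). Setting node B to ground and injecting 1 A at node A, the 3-node admittance system at A, C, D solves to V_A = Z_AB = 0 - j224.2 Ω = 224.2∠-90.0° Ω.
Step 4 — Source phasor: V = 19.5∠59.6° V = 9.868 + j16.82 V.
Step 5 — Current: I = V / Z = -0.07502 + j0.04401 A = 0.08697∠149.6° A.
Step 6 — Complex power: S = V·I* = 0 - j1.696 VA.
Step 7 — Real power: P = Re(S) = 0 W.
Step 8 — Reactive power: Q = Im(S) = -1.696 VAR.
Step 9 — Apparent power: |S| = 1.696 VA.
Step 10 — Power factor: PF = P/|S| = 0 (leading).

(a) P = 0 W  (b) Q = -1.696 VAR  (c) S = 1.696 VA  (d) PF = 0 (leading)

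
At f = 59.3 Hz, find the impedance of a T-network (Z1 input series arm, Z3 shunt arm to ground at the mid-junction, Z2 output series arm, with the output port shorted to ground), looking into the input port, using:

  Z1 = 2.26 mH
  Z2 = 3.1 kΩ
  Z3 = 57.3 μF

Step 1 — Angular frequency: ω = 2π·f = 2π·59.3 = 372.6 rad/s.
Step 2 — Component impedances:
  Z1: Z = jωL = j·372.6·0.00226 = 0 + j0.8421 Ω
  Z2: Z = R = 3100 Ω
  Z3: Z = 1/(jωC) = -j/(ω·C) = 0 - j46.84 Ω
Step 3 — With the output port shorted to ground, the output series arm Z2 runs from the junction to ground; the shunt arm Z3 also runs from the junction to ground. They appear in parallel: Z3 || Z2 = 0.7076 - j46.83 Ω.
Step 4 — Series with input arm Z1: Z_in = Z1 + (Z3 || Z2) = 0.7076 - j45.99 Ω = 45.99∠-89.1° Ω.

Z = 0.7076 - j45.99 Ω = 45.99∠-89.1° Ω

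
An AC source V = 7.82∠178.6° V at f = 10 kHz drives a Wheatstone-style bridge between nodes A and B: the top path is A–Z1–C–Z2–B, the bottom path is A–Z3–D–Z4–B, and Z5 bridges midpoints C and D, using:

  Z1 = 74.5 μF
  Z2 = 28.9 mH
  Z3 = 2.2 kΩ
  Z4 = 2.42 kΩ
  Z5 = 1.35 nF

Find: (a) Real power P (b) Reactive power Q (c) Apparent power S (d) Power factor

Step 1 — Angular frequency: ω = 2π·f = 2π·1e+04 = 6.283e+04 rad/s.
Step 2 — Component impedances:
  Z1: Z = 1/(jωC) = -j/(ω·C) = 0 - j0.2136 Ω
  Z2: Z = jωL = j·6.283e+04·0.0289 = 0 + j1816 Ω
  Z3: Z = R = 2200 Ω
  Z4: Z = R = 2420 Ω
  Z5: Z = 1/(jωC) = -j/(ω·C) = 0 - j1.179e+04 Ω
Step 3 — Bridge requires nodal analysis (the Z5 bridge couples midpoints C and D, so the two paths cannot be reduced to a simple series/parallel combination). Setting node B to ground and injecting 1 A at node A, the 3-node admittance system at A, C, D solves to V_A = Z_AB = 660.8 + j1609 Ω = 1740∠67.7° Ω.
Step 4 — Source phasor: V = 7.82∠178.6° V = -7.818 + j0.1911 V.
Step 5 — Current: I = V / Z = -0.001605 + j0.004198 A = 0.004495∠110.9° A.
Step 6 — Complex power: S = V·I* = 0.01335 + j0.03252 VA.
Step 7 — Real power: P = Re(S) = 0.01335 W.
Step 8 — Reactive power: Q = Im(S) = 0.03252 VAR.
Step 9 — Apparent power: |S| = 0.03515 VA.
Step 10 — Power factor: PF = P/|S| = 0.3798 (lagging).

(a) P = 0.01335 W  (b) Q = 0.03252 VAR  (c) S = 0.03515 VA  (d) PF = 0.3798 (lagging)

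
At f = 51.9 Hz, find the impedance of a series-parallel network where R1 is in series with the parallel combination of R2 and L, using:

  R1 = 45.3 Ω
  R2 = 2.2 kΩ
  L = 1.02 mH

Step 1 — Angular frequency: ω = 2π·f = 2π·51.9 = 326.1 rad/s.
Step 2 — Component impedances:
  R1: Z = R = 45.3 Ω
  R2: Z = R = 2200 Ω
  L: Z = jωL = j·326.1·0.00102 = 0 + j0.3326 Ω
Step 3 — Parallel branch: R2 || L = 1/(1/R2 + 1/L) = 5.029e-05 + j0.3326 Ω.
Step 4 — Series with R1: Z_total = R1 + (R2 || L) = 45.3 + j0.3326 Ω = 45.3∠0.4° Ω.

Z = 45.3 + j0.3326 Ω = 45.3∠0.4° Ω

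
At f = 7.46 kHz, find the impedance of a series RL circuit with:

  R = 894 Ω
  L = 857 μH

Step 1 — Angular frequency: ω = 2π·f = 2π·7460 = 4.687e+04 rad/s.
Step 2 — Component impedances:
  R: Z = R = 894 Ω
  L: Z = jωL = j·4.687e+04·0.000857 = 0 + j40.17 Ω
Step 3 — Series combination: Z_total = R + L = 894 + j40.17 Ω = 894.9∠2.6° Ω.

Z = 894 + j40.17 Ω = 894.9∠2.6° Ω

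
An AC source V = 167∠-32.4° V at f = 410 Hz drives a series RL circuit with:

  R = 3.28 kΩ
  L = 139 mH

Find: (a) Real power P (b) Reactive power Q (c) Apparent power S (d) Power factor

Step 1 — Angular frequency: ω = 2π·f = 2π·410 = 2576 rad/s.
Step 2 — Component impedances:
  R: Z = R = 3280 Ω
  L: Z = jωL = j·2576·0.139 = 0 + j358.1 Ω
Step 3 — Series combination: Z_total = R + L = 3280 + j358.1 Ω = 3299∠6.2° Ω.
Step 4 — Source phasor: V = 167∠-32.4° V = 141 - j89.48 V.
Step 5 — Current: I = V / Z = 0.03954 - j0.0316 A = 0.05061∠-38.6° A.
Step 6 — Complex power: S = V·I* = 8.403 + j0.9173 VA.
Step 7 — Real power: P = Re(S) = 8.403 W.
Step 8 — Reactive power: Q = Im(S) = 0.9173 VAR.
Step 9 — Apparent power: |S| = 8.453 VA.
Step 10 — Power factor: PF = P/|S| = 0.9941 (lagging).

(a) P = 8.403 W  (b) Q = 0.9173 VAR  (c) S = 8.453 VA  (d) PF = 0.9941 (lagging)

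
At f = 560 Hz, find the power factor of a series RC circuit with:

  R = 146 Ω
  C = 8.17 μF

Step 1 — Angular frequency: ω = 2π·f = 2π·560 = 3519 rad/s.
Step 2 — Component impedances:
  R: Z = R = 146 Ω
  C: Z = 1/(jωC) = -j/(ω·C) = 0 - j34.79 Ω
Step 3 — Series combination: Z_total = R + C = 146 - j34.79 Ω = 150.1∠-13.4° Ω.
Step 4 — Power factor: PF = cos(φ) = Re(Z)/|Z| = 146/150.087 = 0.9728.
Step 5 — Type: Im(Z) = -34.79 ⇒ leading (phase φ = -13.4°).

PF = 0.9728 (leading, φ = -13.4°)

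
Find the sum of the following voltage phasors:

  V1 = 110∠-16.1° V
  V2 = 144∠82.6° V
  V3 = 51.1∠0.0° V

Step 1 — Convert each phasor to rectangular form:
  V1 = 110·(cos(-16.1°) + j·sin(-16.1°)) = 105.7 - j30.5 V
  V2 = 144·(cos(82.6°) + j·sin(82.6°)) = 18.55 + j142.8 V
  V3 = 51.1·(cos(0.0°) + j·sin(0.0°)) = 51.1 V
Step 2 — Sum components: V_total = 175.3 + j112.3 V.
Step 3 — Convert to polar: |V_total| = 208.2 V, ∠V_total = 32.6°.

V_total = 208.2∠32.6° V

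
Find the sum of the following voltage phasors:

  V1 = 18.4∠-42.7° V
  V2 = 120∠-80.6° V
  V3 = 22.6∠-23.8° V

Step 1 — Convert each phasor to rectangular form:
  V1 = 18.4·(cos(-42.7°) + j·sin(-42.7°)) = 13.52 - j12.48 V
  V2 = 120·(cos(-80.6°) + j·sin(-80.6°)) = 19.6 - j118.4 V
  V3 = 22.6·(cos(-23.8°) + j·sin(-23.8°)) = 20.68 - j9.12 V
Step 2 — Sum components: V_total = 53.8 - j140 V.
Step 3 — Convert to polar: |V_total| = 150 V, ∠V_total = -69.0°.

V_total = 150∠-69.0° V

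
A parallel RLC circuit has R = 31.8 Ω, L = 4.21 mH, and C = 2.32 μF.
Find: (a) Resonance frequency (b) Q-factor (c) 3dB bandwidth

Step 1 — Resonance: ω₀ = 1/√(LC) = 1/√(0.00421·2.32e-06) = 1.012e+04 rad/s.
Step 2 — f₀ = ω₀/(2π) = 1610 Hz.
Step 3 — Parallel Q: Q = R/(ω₀L) = 31.8/(1.012e+04·0.00421) = 0.7465.
Step 4 — Bandwidth: Δω = ω₀/Q = 1.355e+04 rad/s; BW = Δω/(2π) = 2157 Hz.

(a) f₀ = 1610 Hz  (b) Q = 0.7465  (c) BW = 2157 Hz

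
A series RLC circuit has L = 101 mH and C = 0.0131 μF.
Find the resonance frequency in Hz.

Step 1 — Resonance condition Im(Z)=0 gives ω₀ = 1/√(LC).
Step 2 — ω₀ = 1/√(0.101·1.31e-08) = 2.749e+04 rad/s.
Step 3 — f₀ = ω₀/(2π) = 4375 Hz.

f₀ = 4375 Hz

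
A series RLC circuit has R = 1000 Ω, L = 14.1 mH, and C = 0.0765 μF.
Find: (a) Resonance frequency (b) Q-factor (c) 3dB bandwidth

Step 1 — Resonance: ω₀ = 1/√(LC) = 1/√(0.0141·7.65e-08) = 3.045e+04 rad/s.
Step 2 — f₀ = ω₀/(2π) = 4846 Hz.
Step 3 — Series Q: Q = ω₀L/R = 3.045e+04·0.0141/1000 = 0.4293.
Step 4 — Bandwidth: Δω = ω₀/Q = 7.092e+04 rad/s; BW = Δω/(2π) = 1.129e+04 Hz.

(a) f₀ = 4846 Hz  (b) Q = 0.4293  (c) BW = 1.129e+04 Hz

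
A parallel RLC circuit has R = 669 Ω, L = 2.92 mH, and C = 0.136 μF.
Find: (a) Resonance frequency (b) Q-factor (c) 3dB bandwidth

Step 1 — Resonance: ω₀ = 1/√(LC) = 1/√(0.00292·1.36e-07) = 5.018e+04 rad/s.
Step 2 — f₀ = ω₀/(2π) = 7987 Hz.
Step 3 — Parallel Q: Q = R/(ω₀L) = 669/(5.018e+04·0.00292) = 4.566.
Step 4 — Bandwidth: Δω = ω₀/Q = 1.099e+04 rad/s; BW = Δω/(2π) = 1749 Hz.

(a) f₀ = 7987 Hz  (b) Q = 4.566  (c) BW = 1749 Hz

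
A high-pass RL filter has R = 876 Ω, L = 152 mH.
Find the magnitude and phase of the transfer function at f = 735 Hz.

Step 1 — Angular frequency: ω = 2π·735 = 4618 rad/s.
Step 2 — Transfer function: H(jω) = jωL/(R + jωL).
Step 3 — Numerator jωL = j·702; denominator R + jωL = 876 + j702.
Step 4 — H = 0.391 + j0.488.
Step 5 — Magnitude: |H| = 0.6253 (-4.1 dB); phase: φ = 51.3°.

|H| = 0.6253 (-4.1 dB), φ = 51.3°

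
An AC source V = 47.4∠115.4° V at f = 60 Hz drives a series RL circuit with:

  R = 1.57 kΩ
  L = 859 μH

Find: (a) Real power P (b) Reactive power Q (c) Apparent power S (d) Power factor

Step 1 — Angular frequency: ω = 2π·f = 2π·60 = 377 rad/s.
Step 2 — Component impedances:
  R: Z = R = 1570 Ω
  L: Z = jωL = j·377·0.000859 = 0 + j0.3238 Ω
Step 3 — Series combination: Z_total = R + L = 1570 + j0.3238 Ω = 1570∠0.0° Ω.
Step 4 — Source phasor: V = 47.4∠115.4° V = -20.33 + j42.82 V.
Step 5 — Current: I = V / Z = -0.01294 + j0.02728 A = 0.03019∠115.4° A.
Step 6 — Complex power: S = V·I* = 1.431 + j0.0002952 VA.
Step 7 — Real power: P = Re(S) = 1.431 W.
Step 8 — Reactive power: Q = Im(S) = 0.0002952 VAR.
Step 9 — Apparent power: |S| = 1.431 VA.
Step 10 — Power factor: PF = P/|S| = 1 (lagging).

(a) P = 1.431 W  (b) Q = 0.0002952 VAR  (c) S = 1.431 VA  (d) PF = 1 (lagging)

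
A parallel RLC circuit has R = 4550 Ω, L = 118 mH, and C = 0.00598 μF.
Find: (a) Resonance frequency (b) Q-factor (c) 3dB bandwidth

Step 1 — Resonance: ω₀ = 1/√(LC) = 1/√(0.118·5.98e-09) = 3.765e+04 rad/s.
Step 2 — f₀ = ω₀/(2π) = 5991 Hz.
Step 3 — Parallel Q: Q = R/(ω₀L) = 4550/(3.765e+04·0.118) = 1.024.
Step 4 — Bandwidth: Δω = ω₀/Q = 3.675e+04 rad/s; BW = Δω/(2π) = 5849 Hz.

(a) f₀ = 5991 Hz  (b) Q = 1.024  (c) BW = 5849 Hz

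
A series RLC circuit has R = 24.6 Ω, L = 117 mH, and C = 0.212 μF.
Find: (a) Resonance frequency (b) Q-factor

Step 1 — Resonance condition Im(Z)=0 gives ω₀ = 1/√(LC).
Step 2 — ω₀ = 1/√(0.117·2.12e-07) = 6349 rad/s.
Step 3 — f₀ = ω₀/(2π) = 1011 Hz.
Step 4 — Series Q: Q = ω₀L/R = 6349·0.117/24.6 = 30.2.

(a) f₀ = 1011 Hz  (b) Q = 30.2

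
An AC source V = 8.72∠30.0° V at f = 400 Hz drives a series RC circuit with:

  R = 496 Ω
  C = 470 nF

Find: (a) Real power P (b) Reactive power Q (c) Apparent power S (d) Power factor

Step 1 — Angular frequency: ω = 2π·f = 2π·400 = 2513 rad/s.
Step 2 — Component impedances:
  R: Z = R = 496 Ω
  C: Z = 1/(jωC) = -j/(ω·C) = 0 - j846.6 Ω
Step 3 — Series combination: Z_total = R + C = 496 - j846.6 Ω = 981.2∠-59.6° Ω.
Step 4 — Source phasor: V = 8.72∠30.0° V = 7.552 + j4.36 V.
Step 5 — Current: I = V / Z = 5.674e-05 + j0.008887 A = 0.008887∠89.6° A.
Step 6 — Complex power: S = V·I* = 0.03918 - j0.06687 VA.
Step 7 — Real power: P = Re(S) = 0.03918 W.
Step 8 — Reactive power: Q = Im(S) = -0.06687 VAR.
Step 9 — Apparent power: |S| = 0.0775 VA.
Step 10 — Power factor: PF = P/|S| = 0.5055 (leading).

(a) P = 0.03918 W  (b) Q = -0.06687 VAR  (c) S = 0.0775 VA  (d) PF = 0.5055 (leading)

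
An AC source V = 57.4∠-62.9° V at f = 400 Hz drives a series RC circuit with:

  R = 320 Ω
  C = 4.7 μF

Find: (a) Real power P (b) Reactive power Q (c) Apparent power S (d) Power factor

Step 1 — Angular frequency: ω = 2π·f = 2π·400 = 2513 rad/s.
Step 2 — Component impedances:
  R: Z = R = 320 Ω
  C: Z = 1/(jωC) = -j/(ω·C) = 0 - j84.66 Ω
Step 3 — Series combination: Z_total = R + C = 320 - j84.66 Ω = 331∠-14.8° Ω.
Step 4 — Source phasor: V = 57.4∠-62.9° V = 26.15 - j51.1 V.
Step 5 — Current: I = V / Z = 0.1158 - j0.129 A = 0.1734∠-48.1° A.
Step 6 — Complex power: S = V·I* = 9.623 - j2.546 VA.
Step 7 — Real power: P = Re(S) = 9.623 W.
Step 8 — Reactive power: Q = Im(S) = -2.546 VAR.
Step 9 — Apparent power: |S| = 9.954 VA.
Step 10 — Power factor: PF = P/|S| = 0.9667 (leading).

(a) P = 9.623 W  (b) Q = -2.546 VAR  (c) S = 9.954 VA  (d) PF = 0.9667 (leading)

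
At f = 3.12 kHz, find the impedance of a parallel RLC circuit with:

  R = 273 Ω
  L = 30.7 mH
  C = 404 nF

Step 1 — Angular frequency: ω = 2π·f = 2π·3120 = 1.96e+04 rad/s.
Step 2 — Component impedances:
  R: Z = R = 273 Ω
  L: Z = jωL = j·1.96e+04·0.0307 = 0 + j601.8 Ω
  C: Z = 1/(jωC) = -j/(ω·C) = 0 - j126.3 Ω
Step 3 — Parallel combination: 1/Z_total = 1/R + 1/L + 1/C; Z_total = 69.66 - j119 Ω = 137.9∠-59.7° Ω.

Z = 69.66 - j119 Ω = 137.9∠-59.7° Ω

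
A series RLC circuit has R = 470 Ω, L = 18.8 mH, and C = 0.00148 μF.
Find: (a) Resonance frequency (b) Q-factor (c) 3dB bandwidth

Step 1 — Resonance condition Im(Z)=0 gives ω₀ = 1/√(LC).
Step 2 — ω₀ = 1/√(0.0188·1.48e-09) = 1.896e+05 rad/s.
Step 3 — f₀ = ω₀/(2π) = 3.017e+04 Hz.
Step 4 — Series Q: Q = ω₀L/R = 1.896e+05·0.0188/470 = 7.583.
Step 5 — 3dB bandwidth: Δω = ω₀/Q = 2.5e+04 rad/s; BW = Δω/(2π) = 3979 Hz.

(a) f₀ = 3.017e+04 Hz  (b) Q = 7.583  (c) BW = 3979 Hz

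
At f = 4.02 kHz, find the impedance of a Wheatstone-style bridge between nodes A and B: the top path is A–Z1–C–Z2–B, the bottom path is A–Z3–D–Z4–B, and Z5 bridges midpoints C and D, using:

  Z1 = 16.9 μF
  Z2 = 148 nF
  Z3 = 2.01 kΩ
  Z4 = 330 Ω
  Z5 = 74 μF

Step 1 — Angular frequency: ω = 2π·f = 2π·4020 = 2.526e+04 rad/s.
Step 2 — Component impedances:
  Z1: Z = 1/(jωC) = -j/(ω·C) = 0 - j2.343 Ω
  Z2: Z = 1/(jωC) = -j/(ω·C) = 0 - j267.5 Ω
  Z3: Z = R = 2010 Ω
  Z4: Z = R = 330 Ω
  Z5: Z = 1/(jωC) = -j/(ω·C) = 0 - j0.535 Ω
Step 3 — Bridge requires nodal analysis (the Z5 bridge couples midpoints C and D, so the two paths cannot be reduced to a simple series/parallel combination). Setting node B to ground and injecting 1 A at node A, the 3-node admittance system at A, C, D solves to V_A = Z_AB = 130.7 - j163.7 Ω = 209.5∠-51.4° Ω.

Z = 130.7 - j163.7 Ω = 209.5∠-51.4° Ω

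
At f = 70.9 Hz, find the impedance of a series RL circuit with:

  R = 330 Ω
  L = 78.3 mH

Step 1 — Angular frequency: ω = 2π·f = 2π·70.9 = 445.5 rad/s.
Step 2 — Component impedances:
  R: Z = R = 330 Ω
  L: Z = jωL = j·445.5·0.0783 = 0 + j34.88 Ω
Step 3 — Series combination: Z_total = R + L = 330 + j34.88 Ω = 331.8∠6.0° Ω.

Z = 330 + j34.88 Ω = 331.8∠6.0° Ω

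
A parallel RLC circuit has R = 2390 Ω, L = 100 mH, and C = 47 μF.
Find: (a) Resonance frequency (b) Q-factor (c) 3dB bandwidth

Step 1 — Resonance: ω₀ = 1/√(LC) = 1/√(0.1·4.7e-05) = 461.3 rad/s.
Step 2 — f₀ = ω₀/(2π) = 73.41 Hz.
Step 3 — Parallel Q: Q = R/(ω₀L) = 2390/(461.3·0.1) = 51.81.
Step 4 — Bandwidth: Δω = ω₀/Q = 8.902 rad/s; BW = Δω/(2π) = 1.417 Hz.

(a) f₀ = 73.41 Hz  (b) Q = 51.81  (c) BW = 1.417 Hz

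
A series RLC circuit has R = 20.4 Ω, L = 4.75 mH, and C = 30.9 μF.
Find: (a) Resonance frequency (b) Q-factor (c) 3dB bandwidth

Step 1 — Resonance: ω₀ = 1/√(LC) = 1/√(0.00475·3.09e-05) = 2610 rad/s.
Step 2 — f₀ = ω₀/(2π) = 415.4 Hz.
Step 3 — Series Q: Q = ω₀L/R = 2610·0.00475/20.4 = 0.6078.
Step 4 — Bandwidth: Δω = ω₀/Q = 4295 rad/s; BW = Δω/(2π) = 683.5 Hz.

(a) f₀ = 415.4 Hz  (b) Q = 0.6078  (c) BW = 683.5 Hz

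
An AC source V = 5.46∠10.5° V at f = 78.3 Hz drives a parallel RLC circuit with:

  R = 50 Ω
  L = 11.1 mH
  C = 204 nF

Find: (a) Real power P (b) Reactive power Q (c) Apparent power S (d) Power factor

Step 1 — Angular frequency: ω = 2π·f = 2π·78.3 = 492 rad/s.
Step 2 — Component impedances:
  R: Z = R = 50 Ω
  L: Z = jωL = j·492·0.0111 = 0 + j5.461 Ω
  C: Z = 1/(jωC) = -j/(ω·C) = 0 - j9964 Ω
Step 3 — Parallel combination: 1/Z_total = 1/R + 1/L + 1/C; Z_total = 0.59 + j5.399 Ω = 5.432∠83.8° Ω.
Step 4 — Source phasor: V = 5.46∠10.5° V = 5.369 + j0.995 V.
Step 5 — Current: I = V / Z = 0.2895 - j0.9627 A = 1.005∠-73.3° A.
Step 6 — Complex power: S = V·I* = 0.5962 + j5.456 VA.
Step 7 — Real power: P = Re(S) = 0.5962 W.
Step 8 — Reactive power: Q = Im(S) = 5.456 VAR.
Step 9 — Apparent power: |S| = 5.489 VA.
Step 10 — Power factor: PF = P/|S| = 0.1086 (lagging).

(a) P = 0.5962 W  (b) Q = 5.456 VAR  (c) S = 5.489 VA  (d) PF = 0.1086 (lagging)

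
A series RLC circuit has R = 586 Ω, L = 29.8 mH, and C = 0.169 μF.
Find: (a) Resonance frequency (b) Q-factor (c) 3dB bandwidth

Step 1 — Resonance: ω₀ = 1/√(LC) = 1/√(0.0298·1.69e-07) = 1.409e+04 rad/s.
Step 2 — f₀ = ω₀/(2π) = 2243 Hz.
Step 3 — Series Q: Q = ω₀L/R = 1.409e+04·0.0298/586 = 0.7166.
Step 4 — Bandwidth: Δω = ω₀/Q = 1.966e+04 rad/s; BW = Δω/(2π) = 3130 Hz.

(a) f₀ = 2243 Hz  (b) Q = 0.7166  (c) BW = 3130 Hz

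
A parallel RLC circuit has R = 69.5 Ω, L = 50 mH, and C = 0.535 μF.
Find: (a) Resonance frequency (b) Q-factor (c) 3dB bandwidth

Step 1 — Resonance: ω₀ = 1/√(LC) = 1/√(0.05·5.35e-07) = 6114 rad/s.
Step 2 — f₀ = ω₀/(2π) = 973.1 Hz.
Step 3 — Parallel Q: Q = R/(ω₀L) = 69.5/(6114·0.05) = 0.2273.
Step 4 — Bandwidth: Δω = ω₀/Q = 2.689e+04 rad/s; BW = Δω/(2π) = 4280 Hz.

(a) f₀ = 973.1 Hz  (b) Q = 0.2273  (c) BW = 4280 Hz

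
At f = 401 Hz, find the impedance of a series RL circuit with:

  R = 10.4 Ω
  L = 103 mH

Step 1 — Angular frequency: ω = 2π·f = 2π·401 = 2520 rad/s.
Step 2 — Component impedances:
  R: Z = R = 10.4 Ω
  L: Z = jωL = j·2520·0.103 = 0 + j259.5 Ω
Step 3 — Series combination: Z_total = R + L = 10.4 + j259.5 Ω = 259.7∠87.7° Ω.

Z = 10.4 + j259.5 Ω = 259.7∠87.7° Ω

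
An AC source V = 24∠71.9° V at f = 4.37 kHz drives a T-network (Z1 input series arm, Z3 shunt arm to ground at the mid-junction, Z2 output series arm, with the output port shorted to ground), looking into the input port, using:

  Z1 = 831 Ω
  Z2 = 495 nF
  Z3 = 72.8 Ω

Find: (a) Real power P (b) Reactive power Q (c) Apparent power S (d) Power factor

Step 1 — Angular frequency: ω = 2π·f = 2π·4370 = 2.746e+04 rad/s.
Step 2 — Component impedances:
  Z1: Z = R = 831 Ω
  Z2: Z = 1/(jωC) = -j/(ω·C) = 0 - j73.58 Ω
  Z3: Z = R = 72.8 Ω
Step 3 — With the output port shorted to ground, the output series arm Z2 runs from the junction to ground; the shunt arm Z3 also runs from the junction to ground. They appear in parallel: Z3 || Z2 = 36.79 - j36.4 Ω.
Step 4 — Series with input arm Z1: Z_in = Z1 + (Z3 || Z2) = 867.8 - j36.4 Ω = 868.5∠-2.4° Ω.
Step 5 — Source phasor: V = 24∠71.9° V = 7.456 + j22.81 V.
Step 6 — Current: I = V / Z = 0.007476 + j0.0266 A = 0.02763∠74.3° A.
Step 7 — Complex power: S = V·I* = 0.6626 - j0.02779 VA.
Step 8 — Real power: P = Re(S) = 0.6626 W.
Step 9 — Reactive power: Q = Im(S) = -0.02779 VAR.
Step 10 — Apparent power: |S| = 0.6632 VA.
Step 11 — Power factor: PF = P/|S| = 0.9991 (leading).

(a) P = 0.6626 W  (b) Q = -0.02779 VAR  (c) S = 0.6632 VA  (d) PF = 0.9991 (leading)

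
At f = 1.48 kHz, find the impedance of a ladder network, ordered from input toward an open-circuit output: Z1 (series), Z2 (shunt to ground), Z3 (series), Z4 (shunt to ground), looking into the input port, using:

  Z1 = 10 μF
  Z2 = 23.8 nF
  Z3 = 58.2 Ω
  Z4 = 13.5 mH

Step 1 — Angular frequency: ω = 2π·f = 2π·1480 = 9299 rad/s.
Step 2 — Component impedances:
  Z1: Z = 1/(jωC) = -j/(ω·C) = 0 - j10.75 Ω
  Z2: Z = 1/(jωC) = -j/(ω·C) = 0 - j4518 Ω
  Z3: Z = R = 58.2 Ω
  Z4: Z = jωL = j·9299·0.0135 = 0 + j125.5 Ω
Step 3 — Ladder network (open output): work backward from the far end, alternating series and parallel combinations. Z_in = 61.56 + j117.6 Ω = 132.7∠62.4° Ω.

Z = 61.56 + j117.6 Ω = 132.7∠62.4° Ω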